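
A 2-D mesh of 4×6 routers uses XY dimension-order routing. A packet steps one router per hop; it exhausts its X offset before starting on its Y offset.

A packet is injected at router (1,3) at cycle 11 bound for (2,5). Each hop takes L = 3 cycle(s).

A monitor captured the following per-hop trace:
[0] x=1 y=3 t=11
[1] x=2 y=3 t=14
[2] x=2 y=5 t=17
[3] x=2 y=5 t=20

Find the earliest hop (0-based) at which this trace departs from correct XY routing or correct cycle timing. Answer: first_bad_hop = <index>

first_bad_hop = 2

check 1→ d=(1,0) cyc+3: ok
check 2→ d=(0,2) cyc+3: BAD: non-unit step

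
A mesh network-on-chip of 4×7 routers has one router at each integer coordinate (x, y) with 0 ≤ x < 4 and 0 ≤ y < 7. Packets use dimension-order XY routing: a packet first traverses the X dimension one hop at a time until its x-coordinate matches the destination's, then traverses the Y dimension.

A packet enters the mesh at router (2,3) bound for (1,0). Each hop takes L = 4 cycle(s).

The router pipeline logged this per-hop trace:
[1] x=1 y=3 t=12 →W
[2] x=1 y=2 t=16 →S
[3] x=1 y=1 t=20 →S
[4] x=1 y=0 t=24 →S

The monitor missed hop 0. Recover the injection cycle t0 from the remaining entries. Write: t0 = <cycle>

t0 = 8

Hop 1 reached at cycle 12; hop k is at t0 + k·L.
So t0 = 12 − 1·4 = 8.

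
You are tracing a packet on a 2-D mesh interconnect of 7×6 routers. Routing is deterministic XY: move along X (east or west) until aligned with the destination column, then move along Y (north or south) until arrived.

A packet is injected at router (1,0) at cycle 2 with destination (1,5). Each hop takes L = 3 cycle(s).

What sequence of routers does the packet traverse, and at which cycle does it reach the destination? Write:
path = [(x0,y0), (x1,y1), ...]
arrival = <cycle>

t=2: at (1,0)
t=5: at (1,1) after N
t=8: at (1,2) after N
t=11: at (1,3) after N
t=14: at (1,4) after N
t=17: at (1,5) after N

path = [(1,0), (1,1), (1,2), (1,3), (1,4), (1,5)]
arrival = 17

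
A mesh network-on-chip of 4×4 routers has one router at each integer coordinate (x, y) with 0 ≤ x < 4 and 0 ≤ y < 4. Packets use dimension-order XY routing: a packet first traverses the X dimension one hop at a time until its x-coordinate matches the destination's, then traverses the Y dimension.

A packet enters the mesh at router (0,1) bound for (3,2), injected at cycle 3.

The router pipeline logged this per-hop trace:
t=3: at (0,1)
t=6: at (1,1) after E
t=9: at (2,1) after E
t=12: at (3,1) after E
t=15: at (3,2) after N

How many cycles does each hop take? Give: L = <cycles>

L = 3

Between hops 0 and 1 the cycle counter advances 6 − 3 = 3.
Each hop adds L, hence L = 3.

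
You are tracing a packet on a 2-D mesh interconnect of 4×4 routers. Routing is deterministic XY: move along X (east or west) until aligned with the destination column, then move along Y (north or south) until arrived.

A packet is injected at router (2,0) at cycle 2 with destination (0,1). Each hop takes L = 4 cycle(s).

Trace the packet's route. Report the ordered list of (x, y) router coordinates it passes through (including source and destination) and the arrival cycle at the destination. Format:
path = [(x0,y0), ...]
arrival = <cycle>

path = [(2,0), (1,0), (0,0), (0,1)]
arrival = 14

[0] x=2 y=0 t=2
[1] x=1 y=0 t=6 →W
[2] x=0 y=0 t=10 →W
[3] x=0 y=1 t=14 →N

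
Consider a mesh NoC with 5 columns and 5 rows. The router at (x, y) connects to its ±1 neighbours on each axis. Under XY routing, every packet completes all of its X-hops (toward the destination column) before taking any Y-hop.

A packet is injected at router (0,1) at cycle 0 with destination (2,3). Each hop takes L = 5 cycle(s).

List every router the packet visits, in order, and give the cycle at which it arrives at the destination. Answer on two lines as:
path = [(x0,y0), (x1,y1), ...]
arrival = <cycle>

path = [(0,1), (1,1), (2,1), (2,2), (2,3)]
arrival = 20

  0. router=(0,1) cycle=0 (inject)
  1. router=(1,1) cycle=5 dir=E
  2. router=(2,1) cycle=10 dir=E
  3. router=(2,2) cycle=15 dir=N
  4. router=(2,3) cycle=20 dir=N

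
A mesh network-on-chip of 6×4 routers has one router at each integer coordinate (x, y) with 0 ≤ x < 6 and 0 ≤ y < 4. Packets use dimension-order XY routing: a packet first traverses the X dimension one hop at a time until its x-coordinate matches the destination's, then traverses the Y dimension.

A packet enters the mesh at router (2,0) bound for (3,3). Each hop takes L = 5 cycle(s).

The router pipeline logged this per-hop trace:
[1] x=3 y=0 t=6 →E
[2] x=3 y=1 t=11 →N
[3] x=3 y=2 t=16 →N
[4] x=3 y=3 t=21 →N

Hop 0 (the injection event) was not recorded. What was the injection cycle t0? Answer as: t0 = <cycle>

At hop 1 the cycle is 6; in general cyc_k = t0 + kL.
Subtract one hop: t0 = 6 − 5 = 1.

t0 = 1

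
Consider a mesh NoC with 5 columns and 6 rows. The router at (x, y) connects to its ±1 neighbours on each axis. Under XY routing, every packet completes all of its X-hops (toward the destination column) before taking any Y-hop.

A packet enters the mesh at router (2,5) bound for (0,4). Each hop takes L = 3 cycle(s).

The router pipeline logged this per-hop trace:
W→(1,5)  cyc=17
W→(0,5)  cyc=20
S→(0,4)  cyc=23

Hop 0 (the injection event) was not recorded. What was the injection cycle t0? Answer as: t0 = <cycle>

t0 = 14

At hop 1 the cycle is 17; in general cyc_k = t0 + kL.
Therefore t0 = 17 − L = 14.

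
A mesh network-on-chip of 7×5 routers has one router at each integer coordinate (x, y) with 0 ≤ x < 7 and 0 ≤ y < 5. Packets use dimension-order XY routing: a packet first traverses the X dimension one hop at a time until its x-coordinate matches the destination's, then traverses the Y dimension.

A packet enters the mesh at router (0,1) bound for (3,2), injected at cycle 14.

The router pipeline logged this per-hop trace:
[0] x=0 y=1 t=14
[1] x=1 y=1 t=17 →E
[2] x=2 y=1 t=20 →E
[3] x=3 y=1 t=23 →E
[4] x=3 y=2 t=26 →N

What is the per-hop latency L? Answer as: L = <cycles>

L = 3

cyc[1] − cyc[0] = 17 − 14 = 3.
One hop costs L cycles, so L = 3.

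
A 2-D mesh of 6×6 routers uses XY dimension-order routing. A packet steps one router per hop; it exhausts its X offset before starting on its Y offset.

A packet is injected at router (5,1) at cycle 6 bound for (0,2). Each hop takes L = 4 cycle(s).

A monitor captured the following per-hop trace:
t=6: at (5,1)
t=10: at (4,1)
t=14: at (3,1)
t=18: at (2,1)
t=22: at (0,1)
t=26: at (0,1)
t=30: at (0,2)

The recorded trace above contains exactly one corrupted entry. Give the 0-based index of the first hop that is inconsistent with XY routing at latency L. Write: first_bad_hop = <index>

first_bad_hop = 4

[1] (-1,+0) / 4c ⇒ ok
[2] (-1,+0) / 4c ⇒ ok
[3] (-1,+0) / 4c ⇒ ok
[4] (-2,+0) / 4c ⇒ BAD: non-unit step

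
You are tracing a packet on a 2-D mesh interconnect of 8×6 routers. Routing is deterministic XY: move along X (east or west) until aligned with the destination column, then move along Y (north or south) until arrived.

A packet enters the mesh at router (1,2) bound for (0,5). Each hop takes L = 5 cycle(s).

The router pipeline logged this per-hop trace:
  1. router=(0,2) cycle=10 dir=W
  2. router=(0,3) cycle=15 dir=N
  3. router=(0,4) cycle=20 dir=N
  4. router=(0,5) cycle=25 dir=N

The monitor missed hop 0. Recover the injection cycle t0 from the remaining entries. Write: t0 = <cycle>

At hop 1 the cycle is 10; in general cyc_k = t0 + kL.
Subtract one hop: t0 = 10 − 5 = 5.

t0 = 5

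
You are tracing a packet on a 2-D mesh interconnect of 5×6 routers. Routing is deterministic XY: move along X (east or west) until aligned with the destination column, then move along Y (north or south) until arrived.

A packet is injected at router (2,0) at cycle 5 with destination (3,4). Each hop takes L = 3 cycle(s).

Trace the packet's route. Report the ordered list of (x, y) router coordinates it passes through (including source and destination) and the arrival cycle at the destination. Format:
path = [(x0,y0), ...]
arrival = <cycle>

[0] x=2 y=0 t=5
[1] x=3 y=0 t=8 →E
[2] x=3 y=1 t=11 →N
[3] x=3 y=2 t=14 →N
[4] x=3 y=3 t=17 →N
[5] x=3 y=4 t=20 →N

path = [(2,0), (3,0), (3,1), (3,2), (3,3), (3,4)]
arrival = 20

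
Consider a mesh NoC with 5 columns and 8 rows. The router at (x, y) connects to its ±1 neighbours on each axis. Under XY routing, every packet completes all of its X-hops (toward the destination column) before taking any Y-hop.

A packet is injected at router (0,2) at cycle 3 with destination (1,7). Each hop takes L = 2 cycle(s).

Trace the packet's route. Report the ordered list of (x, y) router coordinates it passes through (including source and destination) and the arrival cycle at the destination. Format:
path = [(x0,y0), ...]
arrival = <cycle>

src (0,2)  cyc=3
E→(1,2)  cyc=5
N→(1,3)  cyc=7
N→(1,4)  cyc=9
N→(1,5)  cyc=11
N→(1,6)  cyc=13
N→(1,7)  cyc=15

path = [(0,2), (1,2), (1,3), (1,4), (1,5), (1,6), (1,7)]
arrival = 15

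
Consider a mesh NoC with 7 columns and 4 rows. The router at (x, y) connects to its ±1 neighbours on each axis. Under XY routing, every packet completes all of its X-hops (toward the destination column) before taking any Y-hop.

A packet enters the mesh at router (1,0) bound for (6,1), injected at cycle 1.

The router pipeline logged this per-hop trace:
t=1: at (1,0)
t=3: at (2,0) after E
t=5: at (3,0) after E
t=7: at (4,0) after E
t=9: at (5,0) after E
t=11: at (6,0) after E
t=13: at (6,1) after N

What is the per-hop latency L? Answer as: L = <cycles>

L = 2

Between hops 0 and 1 the cycle counter advances 3 − 1 = 2.
One hop costs L cycles, so L = 2.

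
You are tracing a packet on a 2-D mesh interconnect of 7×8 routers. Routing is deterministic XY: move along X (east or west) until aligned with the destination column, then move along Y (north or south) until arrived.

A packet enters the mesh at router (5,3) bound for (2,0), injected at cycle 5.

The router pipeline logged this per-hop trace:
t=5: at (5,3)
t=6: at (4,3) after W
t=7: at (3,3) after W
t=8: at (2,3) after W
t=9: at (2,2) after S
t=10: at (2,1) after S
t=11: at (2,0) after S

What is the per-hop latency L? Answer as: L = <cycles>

L = 1

cyc[1] − cyc[0] = 6 − 5 = 1.
Per-hop latency L = Δcyc = 1.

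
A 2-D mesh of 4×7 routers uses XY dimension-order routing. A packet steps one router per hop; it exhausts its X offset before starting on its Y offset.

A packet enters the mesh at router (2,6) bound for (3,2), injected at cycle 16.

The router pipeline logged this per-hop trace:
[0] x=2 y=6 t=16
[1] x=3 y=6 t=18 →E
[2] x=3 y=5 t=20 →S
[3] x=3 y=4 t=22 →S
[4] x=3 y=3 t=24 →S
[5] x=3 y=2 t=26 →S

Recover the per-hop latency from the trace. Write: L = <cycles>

L = 2

Δcyc across hop 0→1: 18 − 16 = 2.
That increment is L by definition: L = 2.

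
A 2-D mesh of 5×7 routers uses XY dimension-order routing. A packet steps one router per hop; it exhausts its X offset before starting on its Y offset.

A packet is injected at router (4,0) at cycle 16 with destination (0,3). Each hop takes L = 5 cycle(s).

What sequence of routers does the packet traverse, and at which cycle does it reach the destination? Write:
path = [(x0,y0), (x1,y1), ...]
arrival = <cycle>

[0] x=4 y=0 t=16
[1] x=3 y=0 t=21 →W
[2] x=2 y=0 t=26 →W
[3] x=1 y=0 t=31 →W
[4] x=0 y=0 t=36 →W
[5] x=0 y=1 t=41 →N
[6] x=0 y=2 t=46 →N
[7] x=0 y=3 t=51 →N

path = [(4,0), (3,0), (2,0), (1,0), (0,0), (0,1), (0,2), (0,3)]
arrival = 51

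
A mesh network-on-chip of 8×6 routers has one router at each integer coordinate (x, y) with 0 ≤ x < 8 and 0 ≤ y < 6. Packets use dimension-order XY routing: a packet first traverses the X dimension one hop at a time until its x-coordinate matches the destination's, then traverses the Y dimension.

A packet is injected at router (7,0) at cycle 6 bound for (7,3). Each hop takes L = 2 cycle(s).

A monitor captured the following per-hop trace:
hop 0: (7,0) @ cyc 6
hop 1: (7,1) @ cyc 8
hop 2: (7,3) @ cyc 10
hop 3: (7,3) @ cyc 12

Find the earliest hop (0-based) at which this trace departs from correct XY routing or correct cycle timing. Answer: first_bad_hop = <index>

  1: Δx=+0 Δy=+1 Δt=2 [ok]
  2: Δx=+0 Δy=+2 Δt=2 [BAD: non-unit step]

first_bad_hop = 2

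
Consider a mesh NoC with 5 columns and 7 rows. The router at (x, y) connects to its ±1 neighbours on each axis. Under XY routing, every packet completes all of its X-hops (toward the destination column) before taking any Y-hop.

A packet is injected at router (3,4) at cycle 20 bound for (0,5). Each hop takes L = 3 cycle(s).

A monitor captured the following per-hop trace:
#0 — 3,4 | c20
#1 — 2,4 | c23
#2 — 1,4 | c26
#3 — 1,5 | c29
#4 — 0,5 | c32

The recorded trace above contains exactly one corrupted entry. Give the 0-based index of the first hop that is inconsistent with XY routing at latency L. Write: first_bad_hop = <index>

first_bad_hop = 3

  1: Δx=-1 Δy=+0 Δt=3 [ok]
  2: Δx=-1 Δy=+0 Δt=3 [ok]
  3: Δx=+0 Δy=+1 Δt=3 [BAD: Y-move but x=1≠0]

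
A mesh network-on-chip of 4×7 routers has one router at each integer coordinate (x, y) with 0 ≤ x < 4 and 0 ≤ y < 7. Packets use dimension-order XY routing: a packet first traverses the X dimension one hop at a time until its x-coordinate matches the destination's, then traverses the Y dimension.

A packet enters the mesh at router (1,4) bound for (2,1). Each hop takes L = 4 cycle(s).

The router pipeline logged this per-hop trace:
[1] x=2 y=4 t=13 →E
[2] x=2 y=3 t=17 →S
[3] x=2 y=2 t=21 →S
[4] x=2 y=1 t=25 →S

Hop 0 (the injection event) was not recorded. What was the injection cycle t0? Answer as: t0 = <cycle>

t0 = 9

The first recorded entry is hop 1 at cycle 13.
t0 = cyc[1] − L = 13 − 4 = 9.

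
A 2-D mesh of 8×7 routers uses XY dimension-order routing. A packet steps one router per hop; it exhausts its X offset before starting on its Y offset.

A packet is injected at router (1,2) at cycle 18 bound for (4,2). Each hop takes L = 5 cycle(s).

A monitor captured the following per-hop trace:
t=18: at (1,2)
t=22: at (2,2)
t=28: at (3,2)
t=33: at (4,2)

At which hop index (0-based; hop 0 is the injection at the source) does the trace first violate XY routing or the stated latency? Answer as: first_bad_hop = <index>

first_bad_hop = 1

[1] (+1,+0) / 4c ⇒ BAD: Δcyc=4≠L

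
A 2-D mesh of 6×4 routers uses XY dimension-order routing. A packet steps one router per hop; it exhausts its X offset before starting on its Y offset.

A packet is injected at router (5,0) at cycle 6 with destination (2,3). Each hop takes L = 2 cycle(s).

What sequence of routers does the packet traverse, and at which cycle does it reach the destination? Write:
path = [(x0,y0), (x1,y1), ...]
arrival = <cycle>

src (5,0)  cyc=6
W→(4,0)  cyc=8
W→(3,0)  cyc=10
W→(2,0)  cyc=12
N→(2,1)  cyc=14
N→(2,2)  cyc=16
N→(2,3)  cyc=18

path = [(5,0), (4,0), (3,0), (2,0), (2,1), (2,2), (2,3)]
arrival = 18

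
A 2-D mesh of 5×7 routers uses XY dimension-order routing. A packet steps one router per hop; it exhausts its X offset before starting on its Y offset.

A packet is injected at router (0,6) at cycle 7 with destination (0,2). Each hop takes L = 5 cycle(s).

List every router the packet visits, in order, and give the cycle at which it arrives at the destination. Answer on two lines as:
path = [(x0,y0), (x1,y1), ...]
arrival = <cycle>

path = [(0,6), (0,5), (0,4), (0,3), (0,2)]
arrival = 27

t=7: at (0,6)
t=12: at (0,5) after S
t=17: at (0,4) after S
t=22: at (0,3) after S
t=27: at (0,2) after S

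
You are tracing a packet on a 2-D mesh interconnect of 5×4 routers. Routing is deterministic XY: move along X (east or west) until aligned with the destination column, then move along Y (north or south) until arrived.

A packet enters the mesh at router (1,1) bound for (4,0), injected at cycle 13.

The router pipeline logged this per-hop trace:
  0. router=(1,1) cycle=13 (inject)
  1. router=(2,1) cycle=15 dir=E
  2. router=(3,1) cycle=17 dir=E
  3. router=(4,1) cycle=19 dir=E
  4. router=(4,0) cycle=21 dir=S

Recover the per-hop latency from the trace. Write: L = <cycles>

L = 2

Between hops 0 and 1 the cycle counter advances 15 − 13 = 2.
That increment is L by definition: L = 2.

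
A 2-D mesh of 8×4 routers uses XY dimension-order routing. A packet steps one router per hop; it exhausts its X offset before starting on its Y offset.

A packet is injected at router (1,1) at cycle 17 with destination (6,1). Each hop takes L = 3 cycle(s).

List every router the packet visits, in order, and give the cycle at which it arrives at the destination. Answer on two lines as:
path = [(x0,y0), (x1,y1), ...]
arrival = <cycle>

[0] x=1 y=1 t=17
[1] x=2 y=1 t=20 →E
[2] x=3 y=1 t=23 →E
[3] x=4 y=1 t=26 →E
[4] x=5 y=1 t=29 →E
[5] x=6 y=1 t=32 →E

path = [(1,1), (2,1), (3,1), (4,1), (5,1), (6,1)]
arrival = 32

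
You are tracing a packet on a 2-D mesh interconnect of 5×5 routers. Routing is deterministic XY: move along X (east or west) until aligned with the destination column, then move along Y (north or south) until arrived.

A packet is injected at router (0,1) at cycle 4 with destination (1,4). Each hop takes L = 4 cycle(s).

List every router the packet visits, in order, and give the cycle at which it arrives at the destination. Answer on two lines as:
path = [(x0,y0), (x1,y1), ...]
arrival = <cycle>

t=4: at (0,1)
t=8: at (1,1) after E
t=12: at (1,2) after N
t=16: at (1,3) after N
t=20: at (1,4) after N

path = [(0,1), (1,1), (1,2), (1,3), (1,4)]
arrival = 20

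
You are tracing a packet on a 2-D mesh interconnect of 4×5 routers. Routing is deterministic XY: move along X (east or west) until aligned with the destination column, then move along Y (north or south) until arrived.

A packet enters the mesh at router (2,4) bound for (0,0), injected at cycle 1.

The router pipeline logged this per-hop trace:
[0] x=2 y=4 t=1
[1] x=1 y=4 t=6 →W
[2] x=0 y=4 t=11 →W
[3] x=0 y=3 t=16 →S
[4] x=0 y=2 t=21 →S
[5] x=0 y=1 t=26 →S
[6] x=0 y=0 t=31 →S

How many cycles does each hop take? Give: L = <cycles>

Between hops 0 and 1 the cycle counter advances 6 − 1 = 5.
That increment is L by definition: L = 5.

L = 5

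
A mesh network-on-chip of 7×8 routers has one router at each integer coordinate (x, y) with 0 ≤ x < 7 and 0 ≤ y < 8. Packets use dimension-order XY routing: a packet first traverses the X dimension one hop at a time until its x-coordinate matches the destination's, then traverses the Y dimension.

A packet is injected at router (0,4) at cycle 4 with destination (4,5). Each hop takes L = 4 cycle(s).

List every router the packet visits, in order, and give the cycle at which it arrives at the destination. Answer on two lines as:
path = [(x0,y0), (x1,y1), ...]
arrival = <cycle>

src (0,4)  cyc=4
E→(1,4)  cyc=8
E→(2,4)  cyc=12
E→(3,4)  cyc=16
E→(4,4)  cyc=20
N→(4,5)  cyc=24

path = [(0,4), (1,4), (2,4), (3,4), (4,4), (4,5)]
arrival = 24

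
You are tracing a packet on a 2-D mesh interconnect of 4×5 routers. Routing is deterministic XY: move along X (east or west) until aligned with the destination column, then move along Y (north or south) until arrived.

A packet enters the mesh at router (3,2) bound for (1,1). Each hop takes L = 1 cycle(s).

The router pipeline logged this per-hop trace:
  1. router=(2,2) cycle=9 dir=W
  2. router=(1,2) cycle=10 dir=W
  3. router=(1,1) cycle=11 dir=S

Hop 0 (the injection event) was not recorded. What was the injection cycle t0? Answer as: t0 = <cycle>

At hop 1 the cycle is 9; in general cyc_k = t0 + kL.
So t0 = 9 − 1·1 = 8.

t0 = 8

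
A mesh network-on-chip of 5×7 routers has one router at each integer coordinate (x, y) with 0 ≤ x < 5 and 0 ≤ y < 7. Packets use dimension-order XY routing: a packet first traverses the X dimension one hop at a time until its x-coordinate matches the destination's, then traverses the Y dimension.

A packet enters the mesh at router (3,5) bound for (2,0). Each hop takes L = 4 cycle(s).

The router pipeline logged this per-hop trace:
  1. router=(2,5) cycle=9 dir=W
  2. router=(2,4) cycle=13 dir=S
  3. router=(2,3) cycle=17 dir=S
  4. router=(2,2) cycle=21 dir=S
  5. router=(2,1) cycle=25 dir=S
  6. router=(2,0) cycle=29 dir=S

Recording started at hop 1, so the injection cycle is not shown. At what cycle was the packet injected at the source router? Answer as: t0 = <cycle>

t0 = 5

cyc[1] = 9 and cyc[k] = t0 + k·L for every k.
t0 = cyc[1] − L = 9 − 4 = 5.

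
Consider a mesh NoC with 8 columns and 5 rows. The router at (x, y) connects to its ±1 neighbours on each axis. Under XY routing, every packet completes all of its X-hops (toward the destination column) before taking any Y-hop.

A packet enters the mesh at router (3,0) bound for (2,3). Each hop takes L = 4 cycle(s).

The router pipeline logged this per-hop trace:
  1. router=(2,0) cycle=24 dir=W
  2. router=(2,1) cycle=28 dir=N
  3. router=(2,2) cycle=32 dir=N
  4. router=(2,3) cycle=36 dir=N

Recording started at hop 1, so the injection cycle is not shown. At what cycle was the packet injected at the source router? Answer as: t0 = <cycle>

t0 = 20

cyc[1] = 24 and cyc[k] = t0 + k·L for every k.
Subtract one hop: t0 = 24 − 4 = 20.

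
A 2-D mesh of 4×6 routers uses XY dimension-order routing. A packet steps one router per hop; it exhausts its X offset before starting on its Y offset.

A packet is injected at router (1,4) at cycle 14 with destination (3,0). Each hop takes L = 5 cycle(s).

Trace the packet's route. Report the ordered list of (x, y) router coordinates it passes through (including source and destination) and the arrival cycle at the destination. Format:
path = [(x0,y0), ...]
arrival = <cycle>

src (1,4)  cyc=14
E→(2,4)  cyc=19
E→(3,4)  cyc=24
S→(3,3)  cyc=29
S→(3,2)  cyc=34
S→(3,1)  cyc=39
S→(3,0)  cyc=44

path = [(1,4), (2,4), (3,4), (3,3), (3,2), (3,1), (3,0)]
arrival = 44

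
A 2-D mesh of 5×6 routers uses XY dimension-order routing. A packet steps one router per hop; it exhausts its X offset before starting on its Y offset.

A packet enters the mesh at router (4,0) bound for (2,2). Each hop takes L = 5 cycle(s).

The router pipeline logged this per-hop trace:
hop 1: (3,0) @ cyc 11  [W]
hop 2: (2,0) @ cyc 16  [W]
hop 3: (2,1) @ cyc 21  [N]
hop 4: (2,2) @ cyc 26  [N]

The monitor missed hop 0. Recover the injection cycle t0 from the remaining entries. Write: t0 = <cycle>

At hop 1 the cycle is 11; in general cyc_k = t0 + kL.
Subtract one hop: t0 = 11 − 5 = 6.

t0 = 6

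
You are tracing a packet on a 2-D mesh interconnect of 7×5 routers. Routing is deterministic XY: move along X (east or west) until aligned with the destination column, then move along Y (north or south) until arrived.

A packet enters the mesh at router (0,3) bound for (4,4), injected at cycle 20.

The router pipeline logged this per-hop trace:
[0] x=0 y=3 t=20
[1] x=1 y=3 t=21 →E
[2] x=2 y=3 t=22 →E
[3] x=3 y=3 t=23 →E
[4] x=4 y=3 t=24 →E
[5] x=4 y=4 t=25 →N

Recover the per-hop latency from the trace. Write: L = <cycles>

Δcyc across hop 0→1: 21 − 20 = 1.
Per-hop latency L = Δcyc = 1.

L = 1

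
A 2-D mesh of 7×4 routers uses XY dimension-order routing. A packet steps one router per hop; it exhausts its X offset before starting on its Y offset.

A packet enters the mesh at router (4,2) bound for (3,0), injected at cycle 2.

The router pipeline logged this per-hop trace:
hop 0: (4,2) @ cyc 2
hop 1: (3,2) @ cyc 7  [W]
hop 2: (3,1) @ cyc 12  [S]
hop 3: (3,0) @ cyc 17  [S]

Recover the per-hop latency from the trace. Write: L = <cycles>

Between hops 0 and 1 the cycle counter advances 7 − 2 = 5.
One hop costs L cycles, so L = 5.

L = 5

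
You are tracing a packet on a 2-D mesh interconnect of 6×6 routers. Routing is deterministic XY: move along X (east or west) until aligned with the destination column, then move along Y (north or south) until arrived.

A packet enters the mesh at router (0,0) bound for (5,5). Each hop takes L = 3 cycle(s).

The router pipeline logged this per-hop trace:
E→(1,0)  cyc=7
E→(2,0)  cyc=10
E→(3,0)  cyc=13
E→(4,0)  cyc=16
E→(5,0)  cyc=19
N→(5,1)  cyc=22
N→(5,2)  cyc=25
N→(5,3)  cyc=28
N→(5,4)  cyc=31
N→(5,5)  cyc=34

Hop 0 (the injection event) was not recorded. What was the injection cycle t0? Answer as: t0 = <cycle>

cyc[1] = 7 and cyc[k] = t0 + k·L for every k.
So t0 = 7 − 1·3 = 4.

t0 = 4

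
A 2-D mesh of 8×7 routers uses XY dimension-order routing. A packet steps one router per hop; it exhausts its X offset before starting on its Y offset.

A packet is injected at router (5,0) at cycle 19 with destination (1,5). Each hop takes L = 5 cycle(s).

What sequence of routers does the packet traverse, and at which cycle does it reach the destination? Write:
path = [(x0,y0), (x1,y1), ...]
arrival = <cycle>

hop 0: (5,0) @ cyc 19
hop 1: (4,0) @ cyc 24  [W]
hop 2: (3,0) @ cyc 29  [W]
hop 3: (2,0) @ cyc 34  [W]
hop 4: (1,0) @ cyc 39  [W]
hop 5: (1,1) @ cyc 44  [N]
hop 6: (1,2) @ cyc 49  [N]
hop 7: (1,3) @ cyc 54  [N]
hop 8: (1,4) @ cyc 59  [N]
hop 9: (1,5) @ cyc 64  [N]

path = [(5,0), (4,0), (3,0), (2,0), (1,0), (1,1), (1,2), (1,3), (1,4), (1,5)]
arrival = 64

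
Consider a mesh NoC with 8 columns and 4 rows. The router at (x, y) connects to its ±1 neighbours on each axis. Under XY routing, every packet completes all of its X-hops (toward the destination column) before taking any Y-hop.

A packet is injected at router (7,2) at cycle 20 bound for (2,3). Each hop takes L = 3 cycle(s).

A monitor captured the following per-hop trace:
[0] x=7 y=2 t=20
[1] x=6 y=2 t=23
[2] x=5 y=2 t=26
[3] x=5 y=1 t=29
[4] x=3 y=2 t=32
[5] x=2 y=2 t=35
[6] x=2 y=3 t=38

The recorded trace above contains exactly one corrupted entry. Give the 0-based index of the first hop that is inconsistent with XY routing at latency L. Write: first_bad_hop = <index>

first_bad_hop = 3

  1: Δx=-1 Δy=+0 Δt=3 [ok]
  2: Δx=-1 Δy=+0 Δt=3 [ok]
  3: Δx=+0 Δy=-1 Δt=3 [BAD: Y-move but x=5≠2]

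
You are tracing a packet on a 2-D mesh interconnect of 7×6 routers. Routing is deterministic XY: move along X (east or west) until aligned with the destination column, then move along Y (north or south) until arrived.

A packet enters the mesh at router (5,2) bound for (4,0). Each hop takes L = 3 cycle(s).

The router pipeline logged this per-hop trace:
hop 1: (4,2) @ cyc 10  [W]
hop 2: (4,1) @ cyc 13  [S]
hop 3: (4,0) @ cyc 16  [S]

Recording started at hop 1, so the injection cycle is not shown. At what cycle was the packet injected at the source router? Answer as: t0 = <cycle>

Hop 1 reached at cycle 10; hop k is at t0 + k·L.
So t0 = 10 − 1·3 = 7.

t0 = 7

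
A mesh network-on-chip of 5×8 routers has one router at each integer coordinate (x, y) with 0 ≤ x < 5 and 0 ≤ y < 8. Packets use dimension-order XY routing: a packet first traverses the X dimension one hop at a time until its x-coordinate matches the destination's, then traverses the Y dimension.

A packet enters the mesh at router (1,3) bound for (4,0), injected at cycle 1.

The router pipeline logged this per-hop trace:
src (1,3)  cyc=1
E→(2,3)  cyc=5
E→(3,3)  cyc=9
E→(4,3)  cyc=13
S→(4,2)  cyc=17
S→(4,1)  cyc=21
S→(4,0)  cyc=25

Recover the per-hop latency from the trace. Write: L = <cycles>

Δcyc across hop 0→1: 5 − 1 = 4.
Each hop adds L, hence L = 4.

L = 4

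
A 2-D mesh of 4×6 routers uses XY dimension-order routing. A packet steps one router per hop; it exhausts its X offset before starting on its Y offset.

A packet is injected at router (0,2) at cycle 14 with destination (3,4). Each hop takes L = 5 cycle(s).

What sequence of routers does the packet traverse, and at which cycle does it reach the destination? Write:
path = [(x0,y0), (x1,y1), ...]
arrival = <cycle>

#0 — 0,2 | c14
#1 — 1,2 | c19 | E
#2 — 2,2 | c24 | E
#3 — 3,2 | c29 | E
#4 — 3,3 | c34 | N
#5 — 3,4 | c39 | N

path = [(0,2), (1,2), (2,2), (3,2), (3,3), (3,4)]
arrival = 39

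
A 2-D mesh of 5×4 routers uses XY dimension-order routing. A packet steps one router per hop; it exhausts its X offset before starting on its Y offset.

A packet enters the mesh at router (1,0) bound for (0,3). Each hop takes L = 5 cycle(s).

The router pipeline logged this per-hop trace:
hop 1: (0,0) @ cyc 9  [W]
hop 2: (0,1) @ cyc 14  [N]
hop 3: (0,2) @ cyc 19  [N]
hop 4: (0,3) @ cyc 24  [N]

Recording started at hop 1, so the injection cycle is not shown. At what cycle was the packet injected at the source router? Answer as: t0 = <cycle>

cyc[1] = 9 and cyc[k] = t0 + k·L for every k.
Therefore t0 = 9 − L = 4.

t0 = 4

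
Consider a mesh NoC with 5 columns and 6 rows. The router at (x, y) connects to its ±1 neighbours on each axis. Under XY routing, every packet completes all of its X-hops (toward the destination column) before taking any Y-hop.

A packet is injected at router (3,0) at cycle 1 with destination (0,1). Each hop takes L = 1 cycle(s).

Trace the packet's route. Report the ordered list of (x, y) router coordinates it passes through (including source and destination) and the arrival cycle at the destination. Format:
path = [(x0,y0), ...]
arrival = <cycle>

path = [(3,0), (2,0), (1,0), (0,0), (0,1)]
arrival = 5

  0. router=(3,0) cycle=1 (inject)
  1. router=(2,0) cycle=2 dir=W
  2. router=(1,0) cycle=3 dir=W
  3. router=(0,0) cycle=4 dir=W
  4. router=(0,1) cycle=5 dir=N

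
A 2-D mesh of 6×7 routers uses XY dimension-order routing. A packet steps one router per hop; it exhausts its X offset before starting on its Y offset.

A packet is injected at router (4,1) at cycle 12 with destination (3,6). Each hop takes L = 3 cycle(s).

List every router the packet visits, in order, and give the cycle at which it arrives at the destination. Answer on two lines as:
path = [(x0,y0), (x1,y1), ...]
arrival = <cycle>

path = [(4,1), (3,1), (3,2), (3,3), (3,4), (3,5), (3,6)]
arrival = 30

hop 0: (4,1) @ cyc 12
hop 1: (3,1) @ cyc 15  [W]
hop 2: (3,2) @ cyc 18  [N]
hop 3: (3,3) @ cyc 21  [N]
hop 4: (3,4) @ cyc 24  [N]
hop 5: (3,5) @ cyc 27  [N]
hop 6: (3,6) @ cyc 30  [N]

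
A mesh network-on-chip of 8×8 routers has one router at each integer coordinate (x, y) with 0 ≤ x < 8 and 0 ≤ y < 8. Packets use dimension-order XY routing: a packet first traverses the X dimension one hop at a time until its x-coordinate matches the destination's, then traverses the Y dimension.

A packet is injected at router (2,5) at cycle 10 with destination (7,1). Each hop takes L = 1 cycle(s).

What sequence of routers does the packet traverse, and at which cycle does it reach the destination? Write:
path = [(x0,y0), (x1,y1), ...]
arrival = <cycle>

hop 0: (2,5) @ cyc 10
hop 1: (3,5) @ cyc 11  [E]
hop 2: (4,5) @ cyc 12  [E]
hop 3: (5,5) @ cyc 13  [E]
hop 4: (6,5) @ cyc 14  [E]
hop 5: (7,5) @ cyc 15  [E]
hop 6: (7,4) @ cyc 16  [S]
hop 7: (7,3) @ cyc 17  [S]
hop 8: (7,2) @ cyc 18  [S]
hop 9: (7,1) @ cyc 19  [S]

path = [(2,5), (3,5), (4,5), (5,5), (6,5), (7,5), (7,4), (7,3), (7,2), (7,1)]
arrival = 19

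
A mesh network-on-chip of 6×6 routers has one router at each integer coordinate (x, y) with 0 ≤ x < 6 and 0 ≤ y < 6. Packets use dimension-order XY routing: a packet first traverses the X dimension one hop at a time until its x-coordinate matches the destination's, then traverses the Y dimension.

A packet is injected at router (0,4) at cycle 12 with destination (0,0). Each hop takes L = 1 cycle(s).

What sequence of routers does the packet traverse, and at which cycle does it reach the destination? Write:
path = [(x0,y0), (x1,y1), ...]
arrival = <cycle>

path = [(0,4), (0,3), (0,2), (0,1), (0,0)]
arrival = 16

src (0,4)  cyc=12
S→(0,3)  cyc=13
S→(0,2)  cyc=14
S→(0,1)  cyc=15
S→(0,0)  cyc=16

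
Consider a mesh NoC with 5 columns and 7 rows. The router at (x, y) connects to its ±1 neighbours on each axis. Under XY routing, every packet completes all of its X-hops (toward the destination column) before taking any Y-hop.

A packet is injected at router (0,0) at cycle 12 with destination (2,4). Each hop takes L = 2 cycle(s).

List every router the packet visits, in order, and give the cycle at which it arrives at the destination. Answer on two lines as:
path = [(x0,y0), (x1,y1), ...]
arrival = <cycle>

#0 — 0,0 | c12
#1 — 1,0 | c14 | E
#2 — 2,0 | c16 | E
#3 — 2,1 | c18 | N
#4 — 2,2 | c20 | N
#5 — 2,3 | c22 | N
#6 — 2,4 | c24 | N

path = [(0,0), (1,0), (2,0), (2,1), (2,2), (2,3), (2,4)]
arrival = 24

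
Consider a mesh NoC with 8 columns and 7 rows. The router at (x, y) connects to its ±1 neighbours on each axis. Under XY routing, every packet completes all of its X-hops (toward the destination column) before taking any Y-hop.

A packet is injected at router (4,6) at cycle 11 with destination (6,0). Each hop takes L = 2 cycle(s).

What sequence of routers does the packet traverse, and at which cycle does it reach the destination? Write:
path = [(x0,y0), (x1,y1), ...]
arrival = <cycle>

path = [(4,6), (5,6), (6,6), (6,5), (6,4), (6,3), (6,2), (6,1), (6,0)]
arrival = 27

t=11: at (4,6)
t=13: at (5,6) after E
t=15: at (6,6) after E
t=17: at (6,5) after S
t=19: at (6,4) after S
t=21: at (6,3) after S
t=23: at (6,2) after S
t=25: at (6,1) after S
t=27: at (6,0) after S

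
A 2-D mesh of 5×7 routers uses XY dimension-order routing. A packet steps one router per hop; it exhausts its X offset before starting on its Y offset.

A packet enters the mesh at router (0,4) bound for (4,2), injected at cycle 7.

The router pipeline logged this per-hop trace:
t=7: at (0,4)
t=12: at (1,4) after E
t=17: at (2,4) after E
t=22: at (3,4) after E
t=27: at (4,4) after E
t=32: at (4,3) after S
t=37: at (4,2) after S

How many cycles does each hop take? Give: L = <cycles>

Δcyc across hop 0→1: 12 − 7 = 5.
One hop costs L cycles, so L = 5.

L = 5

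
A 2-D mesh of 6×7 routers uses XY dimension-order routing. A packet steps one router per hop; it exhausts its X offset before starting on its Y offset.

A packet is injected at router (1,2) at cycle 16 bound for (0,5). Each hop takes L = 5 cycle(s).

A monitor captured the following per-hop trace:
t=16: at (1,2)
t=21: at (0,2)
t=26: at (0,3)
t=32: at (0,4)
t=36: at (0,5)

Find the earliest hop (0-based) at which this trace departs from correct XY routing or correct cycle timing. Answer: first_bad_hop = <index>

first_bad_hop = 3

hop 1: step (-1,+0), +5 cyc — ok
hop 2: step (+0,+1), +5 cyc — ok
hop 3: step (+0,+1), +6 cyc — BAD: Δcyc=6≠L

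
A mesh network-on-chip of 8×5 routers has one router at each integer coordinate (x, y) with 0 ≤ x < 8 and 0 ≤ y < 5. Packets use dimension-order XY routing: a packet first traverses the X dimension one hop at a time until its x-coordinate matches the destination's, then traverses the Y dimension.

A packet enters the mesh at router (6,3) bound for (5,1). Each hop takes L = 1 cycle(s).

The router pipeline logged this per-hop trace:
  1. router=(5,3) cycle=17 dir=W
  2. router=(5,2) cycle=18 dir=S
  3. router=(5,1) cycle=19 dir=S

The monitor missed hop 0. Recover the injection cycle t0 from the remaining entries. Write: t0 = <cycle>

t0 = 16

At hop 1 the cycle is 17; in general cyc_k = t0 + kL.
Subtract one hop: t0 = 17 − 1 = 16.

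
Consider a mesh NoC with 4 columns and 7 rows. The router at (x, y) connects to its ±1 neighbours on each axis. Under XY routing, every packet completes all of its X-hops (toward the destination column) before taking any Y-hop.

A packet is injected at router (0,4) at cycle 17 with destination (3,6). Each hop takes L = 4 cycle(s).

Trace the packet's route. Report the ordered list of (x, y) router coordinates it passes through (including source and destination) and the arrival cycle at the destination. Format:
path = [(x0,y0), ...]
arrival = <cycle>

hop 0: (0,4) @ cyc 17
hop 1: (1,4) @ cyc 21  [E]
hop 2: (2,4) @ cyc 25  [E]
hop 3: (3,4) @ cyc 29  [E]
hop 4: (3,5) @ cyc 33  [N]
hop 5: (3,6) @ cyc 37  [N]

path = [(0,4), (1,4), (2,4), (3,4), (3,5), (3,6)]
arrival = 37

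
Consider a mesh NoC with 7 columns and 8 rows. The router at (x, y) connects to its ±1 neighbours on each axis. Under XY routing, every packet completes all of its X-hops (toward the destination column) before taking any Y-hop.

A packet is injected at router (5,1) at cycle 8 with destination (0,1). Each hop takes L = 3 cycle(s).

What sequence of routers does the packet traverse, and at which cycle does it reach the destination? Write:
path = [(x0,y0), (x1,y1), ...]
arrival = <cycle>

path = [(5,1), (4,1), (3,1), (2,1), (1,1), (0,1)]
arrival = 23

#0 — 5,1 | c8
#1 — 4,1 | c11 | W
#2 — 3,1 | c14 | W
#3 — 2,1 | c17 | W
#4 — 1,1 | c20 | W
#5 — 0,1 | c23 | W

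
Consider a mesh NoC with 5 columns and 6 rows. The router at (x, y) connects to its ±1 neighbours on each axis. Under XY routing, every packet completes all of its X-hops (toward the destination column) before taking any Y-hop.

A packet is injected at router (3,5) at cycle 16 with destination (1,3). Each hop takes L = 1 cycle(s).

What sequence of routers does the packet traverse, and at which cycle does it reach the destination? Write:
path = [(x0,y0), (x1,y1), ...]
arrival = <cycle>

t=16: at (3,5)
t=17: at (2,5) after W
t=18: at (1,5) after W
t=19: at (1,4) after S
t=20: at (1,3) after S

path = [(3,5), (2,5), (1,5), (1,4), (1,3)]
arrival = 20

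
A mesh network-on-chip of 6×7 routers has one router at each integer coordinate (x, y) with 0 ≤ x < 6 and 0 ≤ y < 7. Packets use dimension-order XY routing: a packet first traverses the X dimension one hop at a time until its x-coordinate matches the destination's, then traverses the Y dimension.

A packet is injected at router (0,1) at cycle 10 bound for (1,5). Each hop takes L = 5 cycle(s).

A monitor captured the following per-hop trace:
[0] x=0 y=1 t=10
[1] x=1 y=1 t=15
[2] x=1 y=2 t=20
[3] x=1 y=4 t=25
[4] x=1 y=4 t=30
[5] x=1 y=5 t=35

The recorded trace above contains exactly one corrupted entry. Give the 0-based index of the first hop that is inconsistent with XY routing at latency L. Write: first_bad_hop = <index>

first_bad_hop = 3

hop 1: step (+1,+0), +5 cyc — ok
hop 2: step (+0,+1), +5 cyc — ok
hop 3: step (+0,+2), +5 cyc — BAD: non-unit step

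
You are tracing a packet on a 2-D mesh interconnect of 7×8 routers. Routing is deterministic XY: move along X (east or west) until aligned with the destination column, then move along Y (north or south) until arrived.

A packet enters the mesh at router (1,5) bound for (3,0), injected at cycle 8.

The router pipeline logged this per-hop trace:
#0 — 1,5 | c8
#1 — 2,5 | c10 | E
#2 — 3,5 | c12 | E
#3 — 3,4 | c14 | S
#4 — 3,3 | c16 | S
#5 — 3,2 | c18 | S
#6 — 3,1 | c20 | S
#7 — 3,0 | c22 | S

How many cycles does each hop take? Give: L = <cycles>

L = 2

Δcyc across hop 0→1: 10 − 8 = 2.
Each hop adds L, hence L = 2.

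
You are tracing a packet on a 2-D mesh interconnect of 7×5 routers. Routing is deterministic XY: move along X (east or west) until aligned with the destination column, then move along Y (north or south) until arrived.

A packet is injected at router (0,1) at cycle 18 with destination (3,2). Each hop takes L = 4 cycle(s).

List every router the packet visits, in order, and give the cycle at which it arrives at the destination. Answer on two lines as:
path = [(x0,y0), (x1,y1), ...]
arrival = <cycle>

t=18: at (0,1)
t=22: at (1,1) after E
t=26: at (2,1) after E
t=30: at (3,1) after E
t=34: at (3,2) after N

path = [(0,1), (1,1), (2,1), (3,1), (3,2)]
arrival = 34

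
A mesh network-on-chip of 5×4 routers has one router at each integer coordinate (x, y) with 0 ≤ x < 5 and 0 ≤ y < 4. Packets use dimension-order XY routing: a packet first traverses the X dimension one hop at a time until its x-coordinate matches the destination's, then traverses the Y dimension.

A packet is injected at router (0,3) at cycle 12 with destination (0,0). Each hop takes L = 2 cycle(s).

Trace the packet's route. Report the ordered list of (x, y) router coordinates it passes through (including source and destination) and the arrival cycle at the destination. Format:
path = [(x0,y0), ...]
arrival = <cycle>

#0 — 0,3 | c12
#1 — 0,2 | c14 | S
#2 — 0,1 | c16 | S
#3 — 0,0 | c18 | S

path = [(0,3), (0,2), (0,1), (0,0)]
arrival = 18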